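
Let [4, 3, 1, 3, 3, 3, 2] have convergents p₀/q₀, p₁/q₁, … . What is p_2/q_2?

17/4

Using pₖ = aₖpₖ₋₁ + pₖ₋₂, qₖ = aₖqₖ₋₁ + qₖ₋₂ (with p₋₁=1, p₋₂=0, q₋₁=0, q₋₂=1):
  k=0: a=4, p=4, q=1
  k=1: a=3, p=13, q=3
  k=2: a=1, p=17, q=4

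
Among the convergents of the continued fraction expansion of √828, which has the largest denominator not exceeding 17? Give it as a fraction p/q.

√828 = [28; 1, 3, 2, 3, 1, 56, …] (period length 6).
Convergents:
  p_0/q_0 = 28/1
  p_1/q_1 = 29/1
  p_2/q_2 = 115/4
  p_3/q_3 = 259/9
  p_4/q_4 = 892/31
q_3 = 9 ≤ 17 < 31 = q_4, so the answer is 259/9.

259/9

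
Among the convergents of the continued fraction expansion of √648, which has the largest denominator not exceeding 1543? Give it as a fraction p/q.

19601/770

√648 = [25; 2, 5, 6, 5, 2, 50, …] (period length 6).
Convergents:
  p_0/q_0 = 25/1
  p_1/q_1 = 51/2
  p_2/q_2 = 280/11
  p_3/q_3 = 1731/68
  p_4/q_4 = 8935/351
  p_5/q_5 = 19601/770
  p_6/q_6 = 988985/38851
q_5 = 770 ≤ 1543 < 38851 = q_6, so the answer is 19601/770.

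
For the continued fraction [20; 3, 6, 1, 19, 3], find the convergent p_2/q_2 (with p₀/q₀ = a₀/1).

Using pₖ = aₖpₖ₋₁ + pₖ₋₂, qₖ = aₖqₖ₋₁ + qₖ₋₂ (with p₋₁=1, p₋₂=0, q₋₁=0, q₋₂=1):
  k=0: a=20, p=20, q=1
  k=1: a=3, p=61, q=3
  k=2: a=6, p=386, q=19

386/19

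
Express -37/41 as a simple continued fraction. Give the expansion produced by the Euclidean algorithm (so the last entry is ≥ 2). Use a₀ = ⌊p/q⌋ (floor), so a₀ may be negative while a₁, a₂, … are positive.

[-1; 10, 4]

-37 = -1*41 + 4
41 = 10*4 + 1
4 = 4*1 + 0  (stop)
So -37/41 = [-1; 10, 4].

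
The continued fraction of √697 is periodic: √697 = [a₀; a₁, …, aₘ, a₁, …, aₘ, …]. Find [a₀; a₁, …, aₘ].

[26; 2, 2, 52]

a₀ = ⌊√697⌋ = 26.
With m₀=0, d₀=1 and mₖ₊₁ = dₖaₖ − mₖ, dₖ₊₁ = (n − mₖ₊₁²)/dₖ, aₖ₊₁ = ⌊(a₀+mₖ₊₁)/dₖ₊₁⌋:
  k=1: m=26, d=21, a=2
  k=2: m=16, d=21, a=2
  k=3: m=26, d=1, a=52
d=1 and a=2a₀=52 at k=3, so the next step gives (m, d) = (26, 21) again — its k=1 value — and the period has length 3.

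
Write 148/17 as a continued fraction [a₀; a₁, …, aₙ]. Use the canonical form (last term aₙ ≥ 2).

[8; 1, 2, 2, 2]

148 = 8*17 + 12
17 = 1*12 + 5
12 = 2*5 + 2
5 = 2*2 + 1
2 = 2*1 + 0  (stop)
So 148/17 = [8; 1, 2, 2, 2].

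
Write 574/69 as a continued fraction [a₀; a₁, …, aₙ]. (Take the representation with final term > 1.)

574 = 8·69 + 22
69 = 3·22 + 3
22 = 7·3 + 1
3 = 3·1 + 0  (stop)
So 574/69 = [8; 3, 7, 3].

[8; 3, 7, 3]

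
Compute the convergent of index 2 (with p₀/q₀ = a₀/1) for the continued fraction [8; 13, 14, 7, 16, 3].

Using pₖ = aₖpₖ₋₁ + pₖ₋₂, qₖ = aₖqₖ₋₁ + qₖ₋₂ (with p₋₁=1, p₋₂=0, q₋₁=0, q₋₂=1):
  k=0: a=8, p=8, q=1
  k=1: a=13, p=105, q=13
  k=2: a=14, p=1478, q=183

1478/183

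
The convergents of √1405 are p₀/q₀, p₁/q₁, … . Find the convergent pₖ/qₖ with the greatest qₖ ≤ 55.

√1405 = [37; 2, 14, 2, 74, …] (period length 4).
Convergents:
  p_0/q_0 = 37/1
  p_1/q_1 = 75/2
  p_2/q_2 = 1087/29
  p_3/q_3 = 2249/60
q_2 = 29 ≤ 55 < 60 = q_3, so the answer is 1087/29.

1087/29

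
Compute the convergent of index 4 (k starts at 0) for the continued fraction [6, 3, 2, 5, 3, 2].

761/121

Using pₖ = aₖpₖ₋₁ + pₖ₋₂, qₖ = aₖqₖ₋₁ + qₖ₋₂ (with p₋₁=1, p₋₂=0, q₋₁=0, q₋₂=1):
  k=0: a=6, p=6, q=1
  k=1: a=3, p=19, q=3
  k=2: a=2, p=44, q=7
  k=3: a=5, p=239, q=38
  k=4: a=3, p=761, q=121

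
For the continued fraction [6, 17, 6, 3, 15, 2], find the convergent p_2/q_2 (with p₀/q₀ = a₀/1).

624/103

Using pₖ = aₖpₖ₋₁ + pₖ₋₂, qₖ = aₖqₖ₋₁ + qₖ₋₂ (with p₋₁=1, p₋₂=0, q₋₁=0, q₋₂=1):
  k=0: a=6, p=6, q=1
  k=1: a=17, p=103, q=17
  k=2: a=6, p=624, q=103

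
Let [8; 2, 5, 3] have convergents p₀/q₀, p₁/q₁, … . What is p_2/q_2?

93/11

Using pₖ = aₖpₖ₋₁ + pₖ₋₂, qₖ = aₖqₖ₋₁ + qₖ₋₂ (with p₋₁=1, p₋₂=0, q₋₁=0, q₋₂=1):
  k=0: a=8, p=8, q=1
  k=1: a=2, p=17, q=2
  k=2: a=5, p=93, q=11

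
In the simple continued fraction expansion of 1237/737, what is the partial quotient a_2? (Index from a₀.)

2

1237 = 1·737 + 500   →  a_0 = 1
737 = 1·500 + 237   →  a_1 = 1
500 = 2·237 + 26   →  a_2 = 2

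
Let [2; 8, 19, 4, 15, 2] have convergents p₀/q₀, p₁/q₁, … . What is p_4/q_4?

Using pₖ = aₖpₖ₋₁ + pₖ₋₂, qₖ = aₖqₖ₋₁ + qₖ₋₂ (with p₋₁=1, p₋₂=0, q₋₁=0, q₋₂=1):
  k=0: a=2, p=2, q=1
  k=1: a=8, p=17, q=8
  k=2: a=19, p=325, q=153
  k=3: a=4, p=1317, q=620
  k=4: a=15, p=20080, q=9453

20080/9453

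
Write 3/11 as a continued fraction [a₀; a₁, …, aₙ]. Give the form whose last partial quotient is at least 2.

[0; 3, 1, 2]

3 = 0*11 + 3
11 = 3*3 + 2
3 = 1*2 + 1
2 = 2*1 + 0  (stop)
So 3/11 = [0; 3, 1, 2].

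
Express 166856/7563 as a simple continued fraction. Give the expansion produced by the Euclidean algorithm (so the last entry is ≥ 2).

166856 = 22*7563 + 470
7563 = 16*470 + 43
470 = 10*43 + 40
43 = 1*40 + 3
40 = 13*3 + 1
3 = 3*1 + 0  (stop)
So 166856/7563 = [22; 16, 10, 1, 13, 3].

[22; 16, 10, 1, 13, 3]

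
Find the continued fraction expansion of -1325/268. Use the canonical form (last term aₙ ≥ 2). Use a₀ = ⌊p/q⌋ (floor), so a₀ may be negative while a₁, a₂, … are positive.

-1325 = -5×268 + 15
268 = 17×15 + 13
15 = 1×13 + 2
13 = 6×2 + 1
2 = 2×1 + 0  (stop)
So -1325/268 = [-5; 17, 1, 6, 2].

[-5; 17, 1, 6, 2]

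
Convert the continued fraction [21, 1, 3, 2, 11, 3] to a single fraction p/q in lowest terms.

Fold from the inside: start with 3/1.
  11 + 1/3 = 34/3
  2 + 3/34 = 71/34
  3 + 34/71 = 247/71
  1 + 71/247 = 318/247
  21 + 247/318 = 6925/318

6925/318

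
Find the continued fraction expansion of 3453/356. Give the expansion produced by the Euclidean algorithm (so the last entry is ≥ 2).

[9; 1, 2, 3, 17, 2]

3453 = 9×356 + 249
356 = 1×249 + 107
249 = 2×107 + 35
107 = 3×35 + 2
35 = 17×2 + 1
2 = 2×1 + 0  (stop)
So 3453/356 = [9; 1, 2, 3, 17, 2].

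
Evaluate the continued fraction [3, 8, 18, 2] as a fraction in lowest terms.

931/298

Using pₖ = aₖpₖ₋₁ + pₖ₋₂ and qₖ = aₖqₖ₋₁ + qₖ₋₂:
  k=0: a=3, p=3, q=1
  k=1: a=8, p=25, q=8
  k=2: a=18, p=453, q=145
  k=3: a=2, p=931, q=298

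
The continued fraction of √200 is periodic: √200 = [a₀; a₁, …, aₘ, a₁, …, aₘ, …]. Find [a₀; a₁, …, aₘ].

[14; 7, 28]

a₀ = ⌊√200⌋ = 14.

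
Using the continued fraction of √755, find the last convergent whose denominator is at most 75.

1209/44

√755 = [27; 2, 10, 2, 54, …] (period length 4).
Convergents:
  p_0/q_0 = 27/1
  p_1/q_1 = 55/2
  p_2/q_2 = 577/21
  p_3/q_3 = 1209/44
  p_4/q_4 = 65863/2397
q_3 = 44 ≤ 75 < 2397 = q_4, so the answer is 1209/44.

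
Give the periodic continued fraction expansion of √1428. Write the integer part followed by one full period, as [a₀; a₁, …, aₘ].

a₀ = ⌊√1428⌋ = 37.

[37; 1, 3, 1, 2, 1, 3, 1, 74]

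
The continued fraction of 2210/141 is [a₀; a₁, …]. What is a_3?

15

2210 = 15·141 + 95   →  a_0 = 15
141 = 1·95 + 46   →  a_1 = 1
95 = 2·46 + 3   →  a_2 = 2
46 = 15·3 + 1   →  a_3 = 15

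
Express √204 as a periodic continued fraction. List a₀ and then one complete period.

[14; 3, 1, 1, 6, 1, 1, 3, 28]

a₀ = ⌊√204⌋ = 14.
With m₀=0, d₀=1 and mₖ₊₁ = dₖaₖ − mₖ, dₖ₊₁ = (n − mₖ₊₁²)/dₖ, aₖ₊₁ = ⌊(a₀+mₖ₊₁)/dₖ₊₁⌋:
  k=1: m=14, d=8, a=3
  k=2: m=10, d=13, a=1
  k=3: m=3, d=15, a=1
  k=4: m=12, d=4, a=6
  k=5: m=12, d=15, a=1
  k=6: m=3, d=13, a=1
  k=7: m=10, d=8, a=3
  k=8: m=14, d=1, a=28
d=1 and a=2a₀=28 at k=8, so the next step gives (m, d) = (14, 8) again — its k=1 value — and the period has length 8.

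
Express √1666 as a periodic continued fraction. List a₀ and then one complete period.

a₀ = ⌊√1666⌋ = 40.
With m₀=0, d₀=1 and mₖ₊₁ = dₖaₖ − mₖ, dₖ₊₁ = (n − mₖ₊₁²)/dₖ, aₖ₊₁ = ⌊(a₀+mₖ₊₁)/dₖ₊₁⌋:
  k=1: m=40, d=66, a=1
  k=2: m=26, d=15, a=4
  k=3: m=34, d=34, a=2
  k=4: m=34, d=15, a=4
  k=5: m=26, d=66, a=1
  k=6: m=40, d=1, a=80
d=1 and a=2a₀=80 at k=6, so the next step gives (m, d) = (40, 66) again — its k=1 value — and the period has length 6.

[40; 1, 4, 2, 4, 1, 80]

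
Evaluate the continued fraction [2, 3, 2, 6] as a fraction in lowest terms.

Fold from the inside: start with 6/1.
  2 + 1/6 = 13/6
  3 + 6/13 = 45/13
  2 + 13/45 = 103/45

103/45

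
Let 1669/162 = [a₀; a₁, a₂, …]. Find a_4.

1

1669 = 10·162 + 49   →  a_0 = 10
162 = 3·49 + 15   →  a_1 = 3
49 = 3·15 + 4   →  a_2 = 3
15 = 3·4 + 3   →  a_3 = 3
4 = 1·3 + 1   →  a_4 = 1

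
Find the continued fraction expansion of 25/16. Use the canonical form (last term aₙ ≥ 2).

25 = 1·16 + 9
16 = 1·9 + 7
9 = 1·7 + 2
7 = 3·2 + 1
2 = 2·1 + 0  (stop)
So 25/16 = [1; 1, 1, 3, 2].

[1; 1, 1, 3, 2]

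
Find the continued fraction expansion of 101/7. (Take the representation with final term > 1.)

[14; 2, 3]

101 = 14×7 + 3
7 = 2×3 + 1
3 = 3×1 + 0  (stop)
So 101/7 = [14; 2, 3].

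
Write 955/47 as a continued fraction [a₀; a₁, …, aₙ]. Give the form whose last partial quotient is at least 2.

[20; 3, 7, 2]

955 = 20×47 + 15
47 = 3×15 + 2
15 = 7×2 + 1
2 = 2×1 + 0  (stop)
So 955/47 = [20; 3, 7, 2].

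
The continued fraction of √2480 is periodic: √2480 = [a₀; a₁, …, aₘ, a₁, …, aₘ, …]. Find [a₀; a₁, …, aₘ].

[49; 1, 3, 1, 98]

a₀ = ⌊√2480⌋ = 49.
With m₀=0, d₀=1 and mₖ₊₁ = dₖaₖ − mₖ, dₖ₊₁ = (n − mₖ₊₁²)/dₖ, aₖ₊₁ = ⌊(a₀+mₖ₊₁)/dₖ₊₁⌋:
  k=1: m=49, d=79, a=1
  k=2: m=30, d=20, a=3
  k=3: m=30, d=79, a=1
  k=4: m=49, d=1, a=98
d=1 and a=2a₀=98 at k=4, so the next step gives (m, d) = (49, 79) again — its k=1 value — and the period has length 4.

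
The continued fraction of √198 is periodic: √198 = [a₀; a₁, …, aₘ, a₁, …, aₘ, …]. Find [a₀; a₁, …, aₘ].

[14; 14, 28]

a₀ = ⌊√198⌋ = 14.
With m₀=0, d₀=1 and mₖ₊₁ = dₖaₖ − mₖ, dₖ₊₁ = (n − mₖ₊₁²)/dₖ, aₖ₊₁ = ⌊(a₀+mₖ₊₁)/dₖ₊₁⌋:
  k=1: m=14, d=2, a=14
  k=2: m=14, d=1, a=28
d=1 and a=2a₀=28 at k=2, so the next step gives (m, d) = (14, 2) again — its k=1 value — and the period has length 2.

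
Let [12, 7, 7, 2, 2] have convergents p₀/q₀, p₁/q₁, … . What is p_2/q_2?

607/50

Using pₖ = aₖpₖ₋₁ + pₖ₋₂, qₖ = aₖqₖ₋₁ + qₖ₋₂ (with p₋₁=1, p₋₂=0, q₋₁=0, q₋₂=1):
  k=0: a=12, p=12, q=1
  k=1: a=7, p=85, q=7
  k=2: a=7, p=607, q=50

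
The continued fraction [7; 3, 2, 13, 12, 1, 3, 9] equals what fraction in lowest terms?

Using pₖ = aₖpₖ₋₁ + pₖ₋₂ and qₖ = aₖqₖ₋₁ + qₖ₋₂:
  k=0: a=7, p=7, q=1
  k=1: a=3, p=22, q=3
  k=2: a=2, p=51, q=7
  k=3: a=13, p=685, q=94
  k=4: a=12, p=8271, q=1135
  k=5: a=1, p=8956, q=1229
  k=6: a=3, p=35139, q=4822
  k=7: a=9, p=325207, q=44627

325207/44627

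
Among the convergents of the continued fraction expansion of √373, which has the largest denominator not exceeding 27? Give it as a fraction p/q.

√373 = [19; 3, 5, 5, 3, 38, …] (period length 5).
Convergents:
  p_0/q_0 = 19/1
  p_1/q_1 = 58/3
  p_2/q_2 = 309/16
  p_3/q_3 = 1603/83
q_2 = 16 ≤ 27 < 83 = q_3, so the answer is 309/16.

309/16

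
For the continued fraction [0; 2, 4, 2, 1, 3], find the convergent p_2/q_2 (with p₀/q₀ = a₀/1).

4/9

Using pₖ = aₖpₖ₋₁ + pₖ₋₂, qₖ = aₖqₖ₋₁ + qₖ₋₂ (with p₋₁=1, p₋₂=0, q₋₁=0, q₋₂=1):
  k=0: a=0, p=0, q=1
  k=1: a=2, p=1, q=2
  k=2: a=4, p=4, q=9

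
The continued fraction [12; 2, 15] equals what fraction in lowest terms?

387/31

Using pₖ = aₖpₖ₋₁ + pₖ₋₂ and qₖ = aₖqₖ₋₁ + qₖ₋₂:
  k=0: a=12, p=12, q=1
  k=1: a=2, p=25, q=2
  k=2: a=15, p=387, q=31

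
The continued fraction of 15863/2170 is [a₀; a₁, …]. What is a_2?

4

15863 = 7·2170 + 673   →  a_0 = 7
2170 = 3·673 + 151   →  a_1 = 3
673 = 4·151 + 69   →  a_2 = 4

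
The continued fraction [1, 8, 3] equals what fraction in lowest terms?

Using pₖ = aₖpₖ₋₁ + pₖ₋₂ and qₖ = aₖqₖ₋₁ + qₖ₋₂:
  k=0: a=1, p=1, q=1
  k=1: a=8, p=9, q=8
  k=2: a=3, p=28, q=25

28/25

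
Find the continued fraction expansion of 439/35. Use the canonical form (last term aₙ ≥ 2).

439 = 12×35 + 19
35 = 1×19 + 16
19 = 1×16 + 3
16 = 5×3 + 1
3 = 3×1 + 0  (stop)
So 439/35 = [12; 1, 1, 5, 3].

[12; 1, 1, 5, 3]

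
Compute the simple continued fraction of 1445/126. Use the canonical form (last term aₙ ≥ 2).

1445 = 11·126 + 59
126 = 2·59 + 8
59 = 7·8 + 3
8 = 2·3 + 2
3 = 1·2 + 1
2 = 2·1 + 0  (stop)
So 1445/126 = [11; 2, 7, 2, 1, 2].

[11; 2, 7, 2, 1, 2]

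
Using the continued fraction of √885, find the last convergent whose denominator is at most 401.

√885 = [29; 1, 2, 1, 58, …] (period length 4).
Convergents:
  p_0/q_0 = 29/1
  p_1/q_1 = 30/1
  p_2/q_2 = 89/3
  p_3/q_3 = 119/4
  p_4/q_4 = 6991/235
  p_5/q_5 = 7110/239
  p_6/q_6 = 21211/713
q_5 = 239 ≤ 401 < 713 = q_6, so the answer is 7110/239.

7110/239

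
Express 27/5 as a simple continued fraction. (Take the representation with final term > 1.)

27 = 5×5 + 2
5 = 2×2 + 1
2 = 2×1 + 0  (stop)
So 27/5 = [5; 2, 2].

[5; 2, 2]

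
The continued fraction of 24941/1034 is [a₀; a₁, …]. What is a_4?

24941 = 24·1034 + 125   →  a_0 = 24
1034 = 8·125 + 34   →  a_1 = 8
125 = 3·34 + 23   →  a_2 = 3
34 = 1·23 + 11   →  a_3 = 1
23 = 2·11 + 1   →  a_4 = 2

2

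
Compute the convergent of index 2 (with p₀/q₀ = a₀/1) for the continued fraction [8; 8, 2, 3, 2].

Using pₖ = aₖpₖ₋₁ + pₖ₋₂, qₖ = aₖqₖ₋₁ + qₖ₋₂ (with p₋₁=1, p₋₂=0, q₋₁=0, q₋₂=1):
  k=0: a=8, p=8, q=1
  k=1: a=8, p=65, q=8
  k=2: a=2, p=138, q=17

138/17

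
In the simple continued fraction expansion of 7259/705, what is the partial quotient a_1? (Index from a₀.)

7259 = 10·705 + 209   →  a_0 = 10
705 = 3·209 + 78   →  a_1 = 3

3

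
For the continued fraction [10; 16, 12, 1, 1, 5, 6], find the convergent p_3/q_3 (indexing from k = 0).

Using pₖ = aₖpₖ₋₁ + pₖ₋₂, qₖ = aₖqₖ₋₁ + qₖ₋₂ (with p₋₁=1, p₋₂=0, q₋₁=0, q₋₂=1):
  k=0: a=10, p=10, q=1
  k=1: a=16, p=161, q=16
  k=2: a=12, p=1942, q=193
  k=3: a=1, p=2103, q=209

2103/209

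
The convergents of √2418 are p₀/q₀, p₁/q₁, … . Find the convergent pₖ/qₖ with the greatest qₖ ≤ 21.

295/6

√2418 = [49; 5, 1, 3, 2, 3, 1, 5, 98, …] (period length 8).
Convergents:
  p_0/q_0 = 49/1
  p_1/q_1 = 246/5
  p_2/q_2 = 295/6
  p_3/q_3 = 1131/23
q_2 = 6 ≤ 21 < 23 = q_3, so the answer is 295/6.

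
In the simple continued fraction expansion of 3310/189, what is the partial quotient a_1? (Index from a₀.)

3310 = 17·189 + 97   →  a_0 = 17
189 = 1·97 + 92   →  a_1 = 1

1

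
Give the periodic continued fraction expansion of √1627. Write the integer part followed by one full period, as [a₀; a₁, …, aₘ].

[40; 2, 1, 39, 1, 2, 80]

a₀ = ⌊√1627⌋ = 40.
With m₀=0, d₀=1 and mₖ₊₁ = dₖaₖ − mₖ, dₖ₊₁ = (n − mₖ₊₁²)/dₖ, aₖ₊₁ = ⌊(a₀+mₖ₊₁)/dₖ₊₁⌋:
  k=1: m=40, d=27, a=2
  k=2: m=14, d=53, a=1
  k=3: m=39, d=2, a=39
  k=4: m=39, d=53, a=1
  k=5: m=14, d=27, a=2
  k=6: m=40, d=1, a=80
d=1 and a=2a₀=80 at k=6, so the next step gives (m, d) = (40, 27) again — its k=1 value — and the period has length 6.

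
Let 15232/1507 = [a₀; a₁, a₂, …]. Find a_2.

3

15232 = 10·1507 + 162   →  a_0 = 10
1507 = 9·162 + 49   →  a_1 = 9
162 = 3·49 + 15   →  a_2 = 3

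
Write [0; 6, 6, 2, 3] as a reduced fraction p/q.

45/277

Fold from the inside: start with 3/1.
  2 + 1/3 = 7/3
  6 + 3/7 = 45/7
  6 + 7/45 = 277/45
  0 + 45/277 = 45/277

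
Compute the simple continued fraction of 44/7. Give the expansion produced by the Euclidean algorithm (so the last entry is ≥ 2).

[6; 3, 2]

44 = 6×7 + 2
7 = 3×2 + 1
2 = 2×1 + 0  (stop)
So 44/7 = [6; 3, 2].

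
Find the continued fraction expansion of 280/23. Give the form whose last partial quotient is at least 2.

280 = 12*23 + 4
23 = 5*4 + 3
4 = 1*3 + 1
3 = 3*1 + 0  (stop)
So 280/23 = [12; 5, 1, 3].

[12; 5, 1, 3]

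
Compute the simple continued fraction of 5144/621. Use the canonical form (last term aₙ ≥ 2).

[8; 3, 1, 1, 8, 3, 3]

5144 = 8×621 + 176
621 = 3×176 + 93
176 = 1×93 + 83
93 = 1×83 + 10
83 = 8×10 + 3
10 = 3×3 + 1
3 = 3×1 + 0  (stop)
So 5144/621 = [8; 3, 1, 1, 8, 3, 3].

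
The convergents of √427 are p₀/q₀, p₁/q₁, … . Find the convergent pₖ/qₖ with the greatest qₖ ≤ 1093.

√427 = [20; 1, 1, 1, 40, …] (period length 4).
Convergents:
  p_0/q_0 = 20/1
  p_1/q_1 = 21/1
  p_2/q_2 = 41/2
  p_3/q_3 = 62/3
  p_4/q_4 = 2521/122
  p_5/q_5 = 2583/125
  p_6/q_6 = 5104/247
  p_7/q_7 = 7687/372
  p_8/q_8 = 312584/15127
q_7 = 372 ≤ 1093 < 15127 = q_8, so the answer is 7687/372.

7687/372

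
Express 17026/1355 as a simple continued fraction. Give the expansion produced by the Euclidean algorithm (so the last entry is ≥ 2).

[12; 1, 1, 3, 3, 19, 3]

17026 = 12·1355 + 766
1355 = 1·766 + 589
766 = 1·589 + 177
589 = 3·177 + 58
177 = 3·58 + 3
58 = 19·3 + 1
3 = 3·1 + 0  (stop)
So 17026/1355 = [12; 1, 1, 3, 3, 19, 3].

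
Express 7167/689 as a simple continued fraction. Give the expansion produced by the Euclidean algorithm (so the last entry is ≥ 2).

[10; 2, 2, 19, 3, 2]

7167 = 10×689 + 277
689 = 2×277 + 135
277 = 2×135 + 7
135 = 19×7 + 2
7 = 3×2 + 1
2 = 2×1 + 0  (stop)
So 7167/689 = [10; 2, 2, 19, 3, 2].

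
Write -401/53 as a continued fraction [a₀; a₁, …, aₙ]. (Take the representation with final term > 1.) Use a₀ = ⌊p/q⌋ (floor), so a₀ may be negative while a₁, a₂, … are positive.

-401 = -8*53 + 23
53 = 2*23 + 7
23 = 3*7 + 2
7 = 3*2 + 1
2 = 2*1 + 0  (stop)
So -401/53 = [-8; 2, 3, 3, 2].

[-8; 2, 3, 3, 2]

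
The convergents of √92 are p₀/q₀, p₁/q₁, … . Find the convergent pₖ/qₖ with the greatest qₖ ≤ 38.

√92 = [9; 1, 1, 2, 4, 2, 1, 1, 18, …] (period length 8).
Convergents:
  p_0/q_0 = 9/1
  p_1/q_1 = 10/1
  p_2/q_2 = 19/2
  p_3/q_3 = 48/5
  p_4/q_4 = 211/22
  p_5/q_5 = 470/49
q_4 = 22 ≤ 38 < 49 = q_5, so the answer is 211/22.

211/22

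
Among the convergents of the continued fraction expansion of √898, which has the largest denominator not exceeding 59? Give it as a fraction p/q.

√898 = [29; 1, 28, 1, 58, …] (period length 4).
Convergents:
  p_0/q_0 = 29/1
  p_1/q_1 = 30/1
  p_2/q_2 = 869/29
  p_3/q_3 = 899/30
  p_4/q_4 = 53011/1769
q_3 = 30 ≤ 59 < 1769 = q_4, so the answer is 899/30.

899/30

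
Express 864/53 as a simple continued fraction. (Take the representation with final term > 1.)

864 = 16*53 + 16
53 = 3*16 + 5
16 = 3*5 + 1
5 = 5*1 + 0  (stop)
So 864/53 = [16; 3, 3, 5].

[16; 3, 3, 5]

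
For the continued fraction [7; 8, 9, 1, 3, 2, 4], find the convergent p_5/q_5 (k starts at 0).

Using pₖ = aₖpₖ₋₁ + pₖ₋₂, qₖ = aₖqₖ₋₁ + qₖ₋₂ (with p₋₁=1, p₋₂=0, q₋₁=0, q₋₂=1):
  k=0: a=7, p=7, q=1
  k=1: a=8, p=57, q=8
  k=2: a=9, p=520, q=73
  k=3: a=1, p=577, q=81
  k=4: a=3, p=2251, q=316
  k=5: a=2, p=5079, q=713

5079/713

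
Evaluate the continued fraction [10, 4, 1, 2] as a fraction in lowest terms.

143/14

Fold from the inside: start with 2/1.
  1 + 1/2 = 3/2
  4 + 2/3 = 14/3
  10 + 3/14 = 143/14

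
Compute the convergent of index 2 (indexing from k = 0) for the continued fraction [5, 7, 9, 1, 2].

329/64

Using pₖ = aₖpₖ₋₁ + pₖ₋₂, qₖ = aₖqₖ₋₁ + qₖ₋₂ (with p₋₁=1, p₋₂=0, q₋₁=0, q₋₂=1):
  k=0: a=5, p=5, q=1
  k=1: a=7, p=36, q=7
  k=2: a=9, p=329, q=64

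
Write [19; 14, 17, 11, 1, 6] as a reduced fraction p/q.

Using pₖ = aₖpₖ₋₁ + pₖ₋₂ and qₖ = aₖqₖ₋₁ + qₖ₋₂:
  k=0: a=19, p=19, q=1
  k=1: a=14, p=267, q=14
  k=2: a=17, p=4558, q=239
  k=3: a=11, p=50405, q=2643
  k=4: a=1, p=54963, q=2882
  k=5: a=6, p=380183, q=19935

380183/19935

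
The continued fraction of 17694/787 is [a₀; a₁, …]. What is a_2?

17694 = 22·787 + 380   →  a_0 = 22
787 = 2·380 + 27   →  a_1 = 2
380 = 14·27 + 2   →  a_2 = 14

14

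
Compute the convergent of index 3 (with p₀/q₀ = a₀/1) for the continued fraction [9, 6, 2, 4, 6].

Using pₖ = aₖpₖ₋₁ + pₖ₋₂, qₖ = aₖqₖ₋₁ + qₖ₋₂ (with p₋₁=1, p₋₂=0, q₋₁=0, q₋₂=1):
  k=0: a=9, p=9, q=1
  k=1: a=6, p=55, q=6
  k=2: a=2, p=119, q=13
  k=3: a=4, p=531, q=58

531/58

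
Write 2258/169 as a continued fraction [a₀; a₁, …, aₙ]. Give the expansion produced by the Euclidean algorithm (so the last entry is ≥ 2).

2258 = 13*169 + 61
169 = 2*61 + 47
61 = 1*47 + 14
47 = 3*14 + 5
14 = 2*5 + 4
5 = 1*4 + 1
4 = 4*1 + 0  (stop)
So 2258/169 = [13; 2, 1, 3, 2, 1, 4].

[13; 2, 1, 3, 2, 1, 4]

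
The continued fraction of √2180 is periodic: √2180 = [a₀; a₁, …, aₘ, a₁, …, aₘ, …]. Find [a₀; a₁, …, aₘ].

[46; 1, 2, 4, 2, 1, 92]

a₀ = ⌊√2180⌋ = 46.
With m₀=0, d₀=1 and mₖ₊₁ = dₖaₖ − mₖ, dₖ₊₁ = (n − mₖ₊₁²)/dₖ, aₖ₊₁ = ⌊(a₀+mₖ₊₁)/dₖ₊₁⌋:
  k=1: m=46, d=64, a=1
  k=2: m=18, d=29, a=2
  k=3: m=40, d=20, a=4
  k=4: m=40, d=29, a=2
  k=5: m=18, d=64, a=1
  k=6: m=46, d=1, a=92
d=1 and a=2a₀=92 at k=6, so the next step gives (m, d) = (46, 64) again — its k=1 value — and the period has length 6.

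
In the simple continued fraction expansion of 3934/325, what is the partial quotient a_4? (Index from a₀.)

3

3934 = 12·325 + 34   →  a_0 = 12
325 = 9·34 + 19   →  a_1 = 9
34 = 1·19 + 15   →  a_2 = 1
19 = 1·15 + 4   →  a_3 = 1
15 = 3·4 + 3   →  a_4 = 3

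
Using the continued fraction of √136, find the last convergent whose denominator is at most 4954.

√136 = [11; 1, 1, 1, 22, …] (period length 4).
Convergents:
  p_0/q_0 = 11/1
  p_1/q_1 = 12/1
  p_2/q_2 = 23/2
  p_3/q_3 = 35/3
  p_4/q_4 = 793/68
  p_5/q_5 = 828/71
  p_6/q_6 = 1621/139
  p_7/q_7 = 2449/210
  p_8/q_8 = 55499/4759
  p_9/q_9 = 57948/4969
q_8 = 4759 ≤ 4954 < 4969 = q_9, so the answer is 55499/4759.

55499/4759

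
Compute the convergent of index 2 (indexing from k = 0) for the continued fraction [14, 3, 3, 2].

143/10

Using pₖ = aₖpₖ₋₁ + pₖ₋₂, qₖ = aₖqₖ₋₁ + qₖ₋₂ (with p₋₁=1, p₋₂=0, q₋₁=0, q₋₂=1):
  k=0: a=14, p=14, q=1
  k=1: a=3, p=43, q=3
  k=2: a=3, p=143, q=10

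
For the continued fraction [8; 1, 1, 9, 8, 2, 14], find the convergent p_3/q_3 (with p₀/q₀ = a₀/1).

Using pₖ = aₖpₖ₋₁ + pₖ₋₂, qₖ = aₖqₖ₋₁ + qₖ₋₂ (with p₋₁=1, p₋₂=0, q₋₁=0, q₋₂=1):
  k=0: a=8, p=8, q=1
  k=1: a=1, p=9, q=1
  k=2: a=1, p=17, q=2
  k=3: a=9, p=162, q=19

162/19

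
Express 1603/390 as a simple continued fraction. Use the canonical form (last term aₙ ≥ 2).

[4; 9, 14, 3]

1603 = 4·390 + 43
390 = 9·43 + 3
43 = 14·3 + 1
3 = 3·1 + 0  (stop)
So 1603/390 = [4; 9, 14, 3].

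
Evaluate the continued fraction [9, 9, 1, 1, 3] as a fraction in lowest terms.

Fold from the inside: start with 3/1.
  1 + 1/3 = 4/3
  1 + 3/4 = 7/4
  9 + 4/7 = 67/7
  9 + 7/67 = 610/67

610/67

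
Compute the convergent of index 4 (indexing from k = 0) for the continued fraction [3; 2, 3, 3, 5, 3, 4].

419/122

Using pₖ = aₖpₖ₋₁ + pₖ₋₂, qₖ = aₖqₖ₋₁ + qₖ₋₂ (with p₋₁=1, p₋₂=0, q₋₁=0, q₋₂=1):
  k=0: a=3, p=3, q=1
  k=1: a=2, p=7, q=2
  k=2: a=3, p=24, q=7
  k=3: a=3, p=79, q=23
  k=4: a=5, p=419, q=122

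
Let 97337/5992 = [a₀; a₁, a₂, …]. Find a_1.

97337 = 16·5992 + 1465   →  a_0 = 16
5992 = 4·1465 + 132   →  a_1 = 4

4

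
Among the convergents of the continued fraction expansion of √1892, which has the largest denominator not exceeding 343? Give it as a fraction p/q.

7525/173

√1892 = [43; 2, 86, …] (period length 2).
Convergents:
  p_0/q_0 = 43/1
  p_1/q_1 = 87/2
  p_2/q_2 = 7525/173
  p_3/q_3 = 15137/348
q_2 = 173 ≤ 343 < 348 = q_3, so the answer is 7525/173.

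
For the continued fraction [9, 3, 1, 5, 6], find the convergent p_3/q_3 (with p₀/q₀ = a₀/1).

Using pₖ = aₖpₖ₋₁ + pₖ₋₂, qₖ = aₖqₖ₋₁ + qₖ₋₂ (with p₋₁=1, p₋₂=0, q₋₁=0, q₋₂=1):
  k=0: a=9, p=9, q=1
  k=1: a=3, p=28, q=3
  k=2: a=1, p=37, q=4
  k=3: a=5, p=213, q=23

213/23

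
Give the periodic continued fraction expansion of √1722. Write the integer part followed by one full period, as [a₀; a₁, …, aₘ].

[41; 2, 82]

a₀ = ⌊√1722⌋ = 41.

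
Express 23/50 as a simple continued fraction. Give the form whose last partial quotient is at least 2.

[0; 2, 5, 1, 3]

23 = 0*50 + 23
50 = 2*23 + 4
23 = 5*4 + 3
4 = 1*3 + 1
3 = 3*1 + 0  (stop)
So 23/50 = [0; 2, 5, 1, 3].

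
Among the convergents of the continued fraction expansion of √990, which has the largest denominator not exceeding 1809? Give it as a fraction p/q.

√990 = [31; 2, 6, 2, 62, …] (period length 4).
Convergents:
  p_0/q_0 = 31/1
  p_1/q_1 = 63/2
  p_2/q_2 = 409/13
  p_3/q_3 = 881/28
  p_4/q_4 = 55031/1749
  p_5/q_5 = 110943/3526
q_4 = 1749 ≤ 1809 < 3526 = q_5, so the answer is 55031/1749.

55031/1749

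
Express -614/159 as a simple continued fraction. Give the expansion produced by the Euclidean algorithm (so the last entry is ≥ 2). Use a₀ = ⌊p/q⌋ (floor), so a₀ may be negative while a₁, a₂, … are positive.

-614 = -4·159 + 22
159 = 7·22 + 5
22 = 4·5 + 2
5 = 2·2 + 1
2 = 2·1 + 0  (stop)
So -614/159 = [-4; 7, 4, 2, 2].

[-4; 7, 4, 2, 2]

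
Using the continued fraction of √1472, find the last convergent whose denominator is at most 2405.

√1472 = [38; 2, 1, 2, 1, 2, 76, …] (period length 6).
Convergents:
  p_0/q_0 = 38/1
  p_1/q_1 = 77/2
  p_2/q_2 = 115/3
  p_3/q_3 = 307/8
  p_4/q_4 = 422/11
  p_5/q_5 = 1151/30
  p_6/q_6 = 87898/2291
  p_7/q_7 = 176947/4612
q_6 = 2291 ≤ 2405 < 4612 = q_7, so the answer is 87898/2291.

87898/2291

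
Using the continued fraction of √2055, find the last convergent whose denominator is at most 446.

√2055 = [45; 3, 90, …] (period length 2).
Convergents:
  p_0/q_0 = 45/1
  p_1/q_1 = 136/3
  p_2/q_2 = 12285/271
  p_3/q_3 = 36991/816
q_2 = 271 ≤ 446 < 816 = q_3, so the answer is 12285/271.

12285/271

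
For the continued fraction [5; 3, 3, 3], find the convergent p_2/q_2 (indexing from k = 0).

Using pₖ = aₖpₖ₋₁ + pₖ₋₂, qₖ = aₖqₖ₋₁ + qₖ₋₂ (with p₋₁=1, p₋₂=0, q₋₁=0, q₋₂=1):
  k=0: a=5, p=5, q=1
  k=1: a=3, p=16, q=3
  k=2: a=3, p=53, q=10

53/10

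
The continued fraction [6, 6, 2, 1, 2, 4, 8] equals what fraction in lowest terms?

11298/1835

Fold from the inside: start with 8/1.
  4 + 1/8 = 33/8
  2 + 8/33 = 74/33
  1 + 33/74 = 107/74
  2 + 74/107 = 288/107
  6 + 107/288 = 1835/288
  6 + 288/1835 = 11298/1835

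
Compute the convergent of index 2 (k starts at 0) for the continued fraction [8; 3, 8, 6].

Using pₖ = aₖpₖ₋₁ + pₖ₋₂, qₖ = aₖqₖ₋₁ + qₖ₋₂ (with p₋₁=1, p₋₂=0, q₋₁=0, q₋₂=1):
  k=0: a=8, p=8, q=1
  k=1: a=3, p=25, q=3
  k=2: a=8, p=208, q=25

208/25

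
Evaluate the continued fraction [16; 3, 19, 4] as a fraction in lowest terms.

3837/235

Using pₖ = aₖpₖ₋₁ + pₖ₋₂ and qₖ = aₖqₖ₋₁ + qₖ₋₂:
  k=0: a=16, p=16, q=1
  k=1: a=3, p=49, q=3
  k=2: a=19, p=947, q=58
  k=3: a=4, p=3837, q=235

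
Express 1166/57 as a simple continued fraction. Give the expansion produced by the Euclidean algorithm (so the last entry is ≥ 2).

[20; 2, 5, 5]

1166 = 20*57 + 26
57 = 2*26 + 5
26 = 5*5 + 1
5 = 5*1 + 0  (stop)
So 1166/57 = [20; 2, 5, 5].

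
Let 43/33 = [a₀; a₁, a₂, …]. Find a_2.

43 = 1·33 + 10   →  a_0 = 1
33 = 3·10 + 3   →  a_1 = 3
10 = 3·3 + 1   →  a_2 = 3

3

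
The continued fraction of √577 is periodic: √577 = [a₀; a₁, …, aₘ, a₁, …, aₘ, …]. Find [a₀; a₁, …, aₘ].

[24; 48]

a₀ = ⌊√577⌋ = 24.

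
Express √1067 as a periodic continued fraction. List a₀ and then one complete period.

a₀ = ⌊√1067⌋ = 32.
With m₀=0, d₀=1 and mₖ₊₁ = dₖaₖ − mₖ, dₖ₊₁ = (n − mₖ₊₁²)/dₖ, aₖ₊₁ = ⌊(a₀+mₖ₊₁)/dₖ₊₁⌋:
  k=1: m=32, d=43, a=1
  k=2: m=11, d=22, a=1
  k=3: m=11, d=43, a=1
  k=4: m=32, d=1, a=64
d=1 and a=2a₀=64 at k=4, so the next step gives (m, d) = (32, 43) again — its k=1 value — and the period has length 4.

[32; 1, 1, 1, 64]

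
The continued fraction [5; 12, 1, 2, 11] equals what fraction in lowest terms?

Fold from the inside: start with 11/1.
  2 + 1/11 = 23/11
  1 + 11/23 = 34/23
  12 + 23/34 = 431/34
  5 + 34/431 = 2189/431

2189/431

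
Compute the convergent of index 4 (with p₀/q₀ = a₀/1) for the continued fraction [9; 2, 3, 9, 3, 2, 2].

1905/202

Using pₖ = aₖpₖ₋₁ + pₖ₋₂, qₖ = aₖqₖ₋₁ + qₖ₋₂ (with p₋₁=1, p₋₂=0, q₋₁=0, q₋₂=1):
  k=0: a=9, p=9, q=1
  k=1: a=2, p=19, q=2
  k=2: a=3, p=66, q=7
  k=3: a=9, p=613, q=65
  k=4: a=3, p=1905, q=202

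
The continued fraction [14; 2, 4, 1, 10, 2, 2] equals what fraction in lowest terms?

8918/617

Using pₖ = aₖpₖ₋₁ + pₖ₋₂ and qₖ = aₖqₖ₋₁ + qₖ₋₂:
  k=0: a=14, p=14, q=1
  k=1: a=2, p=29, q=2
  k=2: a=4, p=130, q=9
  k=3: a=1, p=159, q=11
  k=4: a=10, p=1720, q=119
  k=5: a=2, p=3599, q=249
  k=6: a=2, p=8918, q=617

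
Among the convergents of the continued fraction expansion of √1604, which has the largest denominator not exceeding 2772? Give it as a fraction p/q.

64120/1601

√1604 = [40; 20, 80, …] (period length 2).
Convergents:
  p_0/q_0 = 40/1
  p_1/q_1 = 801/20
  p_2/q_2 = 64120/1601
  p_3/q_3 = 1283201/32040
q_2 = 1601 ≤ 2772 < 32040 = q_3, so the answer is 64120/1601.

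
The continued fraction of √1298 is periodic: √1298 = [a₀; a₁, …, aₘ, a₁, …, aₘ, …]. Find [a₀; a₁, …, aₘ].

[36; 36, 72]

a₀ = ⌊√1298⌋ = 36.
With m₀=0, d₀=1 and mₖ₊₁ = dₖaₖ − mₖ, dₖ₊₁ = (n − mₖ₊₁²)/dₖ, aₖ₊₁ = ⌊(a₀+mₖ₊₁)/dₖ₊₁⌋:
  k=1: m=36, d=2, a=36
  k=2: m=36, d=1, a=72
d=1 and a=2a₀=72 at k=2, so the next step gives (m, d) = (36, 2) again — its k=1 value — and the period has length 2.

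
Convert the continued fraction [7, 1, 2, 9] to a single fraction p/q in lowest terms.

Using pₖ = aₖpₖ₋₁ + pₖ₋₂ and qₖ = aₖqₖ₋₁ + qₖ₋₂:
  k=0: a=7, p=7, q=1
  k=1: a=1, p=8, q=1
  k=2: a=2, p=23, q=3
  k=3: a=9, p=215, q=28

215/28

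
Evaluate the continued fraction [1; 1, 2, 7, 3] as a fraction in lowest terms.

Using pₖ = aₖpₖ₋₁ + pₖ₋₂ and qₖ = aₖqₖ₋₁ + qₖ₋₂:
  k=0: a=1, p=1, q=1
  k=1: a=1, p=2, q=1
  k=2: a=2, p=5, q=3
  k=3: a=7, p=37, q=22
  k=4: a=3, p=116, q=69

116/69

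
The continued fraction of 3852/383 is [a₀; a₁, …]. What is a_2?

3852 = 10·383 + 22   →  a_0 = 10
383 = 17·22 + 9   →  a_1 = 17
22 = 2·9 + 4   →  a_2 = 2

2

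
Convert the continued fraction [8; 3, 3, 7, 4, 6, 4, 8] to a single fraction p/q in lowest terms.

Fold from the inside: start with 8/1.
  4 + 1/8 = 33/8
  6 + 8/33 = 206/33
  4 + 33/206 = 857/206
  7 + 206/857 = 6205/857
  3 + 857/6205 = 19472/6205
  3 + 6205/19472 = 64621/19472
  8 + 19472/64621 = 536440/64621

536440/64621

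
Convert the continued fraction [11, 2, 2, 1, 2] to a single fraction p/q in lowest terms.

Using pₖ = aₖpₖ₋₁ + pₖ₋₂ and qₖ = aₖqₖ₋₁ + qₖ₋₂:
  k=0: a=11, p=11, q=1
  k=1: a=2, p=23, q=2
  k=2: a=2, p=57, q=5
  k=3: a=1, p=80, q=7
  k=4: a=2, p=217, q=19

217/19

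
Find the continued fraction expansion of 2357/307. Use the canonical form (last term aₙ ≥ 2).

2357 = 7·307 + 208
307 = 1·208 + 99
208 = 2·99 + 10
99 = 9·10 + 9
10 = 1·9 + 1
9 = 9·1 + 0  (stop)
So 2357/307 = [7; 1, 2, 9, 1, 9].

[7; 1, 2, 9, 1, 9]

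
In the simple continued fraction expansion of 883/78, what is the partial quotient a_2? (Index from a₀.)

883 = 11·78 + 25   →  a_0 = 11
78 = 3·25 + 3   →  a_1 = 3
25 = 8·3 + 1   →  a_2 = 8

8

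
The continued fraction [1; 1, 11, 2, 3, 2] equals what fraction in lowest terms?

382/199

Fold from the inside: start with 2/1.
  3 + 1/2 = 7/2
  2 + 2/7 = 16/7
  11 + 7/16 = 183/16
  1 + 16/183 = 199/183
  1 + 183/199 = 382/199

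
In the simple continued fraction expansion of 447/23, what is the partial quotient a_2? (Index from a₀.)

3

447 = 19·23 + 10   →  a_0 = 19
23 = 2·10 + 3   →  a_1 = 2
10 = 3·3 + 1   →  a_2 = 3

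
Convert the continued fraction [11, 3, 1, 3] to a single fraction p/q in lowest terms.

Fold from the inside: start with 3/1.
  1 + 1/3 = 4/3
  3 + 3/4 = 15/4
  11 + 4/15 = 169/15

169/15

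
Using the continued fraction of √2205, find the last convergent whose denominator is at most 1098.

49634/1057

√2205 = [46; 1, 22, 2, 22, 1, 92, …] (period length 6).
Convergents:
  p_0/q_0 = 46/1
  p_1/q_1 = 47/1
  p_2/q_2 = 1080/23
  p_3/q_3 = 2207/47
  p_4/q_4 = 49634/1057
  p_5/q_5 = 51841/1104
q_4 = 1057 ≤ 1098 < 1104 = q_5, so the answer is 49634/1057.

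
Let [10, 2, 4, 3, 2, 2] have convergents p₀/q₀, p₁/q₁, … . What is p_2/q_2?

94/9

Using pₖ = aₖpₖ₋₁ + pₖ₋₂, qₖ = aₖqₖ₋₁ + qₖ₋₂ (with p₋₁=1, p₋₂=0, q₋₁=0, q₋₂=1):
  k=0: a=10, p=10, q=1
  k=1: a=2, p=21, q=2
  k=2: a=4, p=94, q=9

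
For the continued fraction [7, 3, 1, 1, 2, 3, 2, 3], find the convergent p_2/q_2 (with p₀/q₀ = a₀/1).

29/4

Using pₖ = aₖpₖ₋₁ + pₖ₋₂, qₖ = aₖqₖ₋₁ + qₖ₋₂ (with p₋₁=1, p₋₂=0, q₋₁=0, q₋₂=1):
  k=0: a=7, p=7, q=1
  k=1: a=3, p=22, q=3
  k=2: a=1, p=29, q=4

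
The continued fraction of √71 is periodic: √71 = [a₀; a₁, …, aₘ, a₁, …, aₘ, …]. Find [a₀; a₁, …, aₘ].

a₀ = ⌊√71⌋ = 8.
With m₀=0, d₀=1 and mₖ₊₁ = dₖaₖ − mₖ, dₖ₊₁ = (n − mₖ₊₁²)/dₖ, aₖ₊₁ = ⌊(a₀+mₖ₊₁)/dₖ₊₁⌋:
  k=1: m=8, d=7, a=2
  k=2: m=6, d=5, a=2
  k=3: m=4, d=11, a=1
  k=4: m=7, d=2, a=7
  k=5: m=7, d=11, a=1
  k=6: m=4, d=5, a=2
  k=7: m=6, d=7, a=2
  k=8: m=8, d=1, a=16
d=1 and a=2a₀=16 at k=8, so the next step gives (m, d) = (8, 7) again — its k=1 value — and the period has length 8.

[8; 2, 2, 1, 7, 1, 2, 2, 16]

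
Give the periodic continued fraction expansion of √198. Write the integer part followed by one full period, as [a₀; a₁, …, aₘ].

[14; 14, 28]

a₀ = ⌊√198⌋ = 14.
With m₀=0, d₀=1 and mₖ₊₁ = dₖaₖ − mₖ, dₖ₊₁ = (n − mₖ₊₁²)/dₖ, aₖ₊₁ = ⌊(a₀+mₖ₊₁)/dₖ₊₁⌋:
  k=1: m=14, d=2, a=14
  k=2: m=14, d=1, a=28
d=1 and a=2a₀=28 at k=2, so the next step gives (m, d) = (14, 2) again — its k=1 value — and the period has length 2.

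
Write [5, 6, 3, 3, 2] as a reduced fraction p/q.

Using pₖ = aₖpₖ₋₁ + pₖ₋₂ and qₖ = aₖqₖ₋₁ + qₖ₋₂:
  k=0: a=5, p=5, q=1
  k=1: a=6, p=31, q=6
  k=2: a=3, p=98, q=19
  k=3: a=3, p=325, q=63
  k=4: a=2, p=748, q=145

748/145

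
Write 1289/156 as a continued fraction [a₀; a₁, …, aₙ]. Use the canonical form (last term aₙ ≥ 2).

1289 = 8×156 + 41
156 = 3×41 + 33
41 = 1×33 + 8
33 = 4×8 + 1
8 = 8×1 + 0  (stop)
So 1289/156 = [8; 3, 1, 4, 8].

[8; 3, 1, 4, 8]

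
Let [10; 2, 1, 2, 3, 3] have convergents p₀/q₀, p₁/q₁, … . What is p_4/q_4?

Using pₖ = aₖpₖ₋₁ + pₖ₋₂, qₖ = aₖqₖ₋₁ + qₖ₋₂ (with p₋₁=1, p₋₂=0, q₋₁=0, q₋₂=1):
  k=0: a=10, p=10, q=1
  k=1: a=2, p=21, q=2
  k=2: a=1, p=31, q=3
  k=3: a=2, p=83, q=8
  k=4: a=3, p=280, q=27

280/27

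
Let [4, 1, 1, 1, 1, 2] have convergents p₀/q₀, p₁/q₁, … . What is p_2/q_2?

9/2

Using pₖ = aₖpₖ₋₁ + pₖ₋₂, qₖ = aₖqₖ₋₁ + qₖ₋₂ (with p₋₁=1, p₋₂=0, q₋₁=0, q₋₂=1):
  k=0: a=4, p=4, q=1
  k=1: a=1, p=5, q=1
  k=2: a=1, p=9, q=2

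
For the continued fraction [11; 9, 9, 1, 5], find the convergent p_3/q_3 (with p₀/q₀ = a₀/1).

Using pₖ = aₖpₖ₋₁ + pₖ₋₂, qₖ = aₖqₖ₋₁ + qₖ₋₂ (with p₋₁=1, p₋₂=0, q₋₁=0, q₋₂=1):
  k=0: a=11, p=11, q=1
  k=1: a=9, p=100, q=9
  k=2: a=9, p=911, q=82
  k=3: a=1, p=1011, q=91

1011/91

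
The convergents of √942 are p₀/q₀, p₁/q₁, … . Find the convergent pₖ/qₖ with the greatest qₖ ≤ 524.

√942 = [30; 1, 2, 4, 20, 4, 2, 1, 60, …] (period length 8).
Convergents:
  p_0/q_0 = 30/1
  p_1/q_1 = 31/1
  p_2/q_2 = 92/3
  p_3/q_3 = 399/13
  p_4/q_4 = 8072/263
  p_5/q_5 = 32687/1065
q_4 = 263 ≤ 524 < 1065 = q_5, so the answer is 8072/263.

8072/263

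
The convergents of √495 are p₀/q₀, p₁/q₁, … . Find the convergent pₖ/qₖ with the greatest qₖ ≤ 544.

3938/177

√495 = [22; 4, 44, …] (period length 2).
Convergents:
  p_0/q_0 = 22/1
  p_1/q_1 = 89/4
  p_2/q_2 = 3938/177
  p_3/q_3 = 15841/712
q_2 = 177 ≤ 544 < 712 = q_3, so the answer is 3938/177.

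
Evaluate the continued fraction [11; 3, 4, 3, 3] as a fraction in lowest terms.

Fold from the inside: start with 3/1.
  3 + 1/3 = 10/3
  4 + 3/10 = 43/10
  3 + 10/43 = 139/43
  11 + 43/139 = 1572/139

1572/139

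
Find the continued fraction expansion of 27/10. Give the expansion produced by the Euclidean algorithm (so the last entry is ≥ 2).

[2; 1, 2, 3]

27 = 2·10 + 7
10 = 1·7 + 3
7 = 2·3 + 1
3 = 3·1 + 0  (stop)
So 27/10 = [2; 1, 2, 3].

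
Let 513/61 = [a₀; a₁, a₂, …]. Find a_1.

2

513 = 8·61 + 25   →  a_0 = 8
61 = 2·25 + 11   →  a_1 = 2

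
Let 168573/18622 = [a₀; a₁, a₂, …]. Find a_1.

168573 = 9·18622 + 975   →  a_0 = 9
18622 = 19·975 + 97   →  a_1 = 19

19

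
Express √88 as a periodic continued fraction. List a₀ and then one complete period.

a₀ = ⌊√88⌋ = 9.
With m₀=0, d₀=1 and mₖ₊₁ = dₖaₖ − mₖ, dₖ₊₁ = (n − mₖ₊₁²)/dₖ, aₖ₊₁ = ⌊(a₀+mₖ₊₁)/dₖ₊₁⌋:
  k=1: m=9, d=7, a=2
  k=2: m=5, d=9, a=1
  k=3: m=4, d=8, a=1
  k=4: m=4, d=9, a=1
  k=5: m=5, d=7, a=2
  k=6: m=9, d=1, a=18
d=1 and a=2a₀=18 at k=6, so the next step gives (m, d) = (9, 7) again — its k=1 value — and the period has length 6.

[9; 2, 1, 1, 1, 2, 18]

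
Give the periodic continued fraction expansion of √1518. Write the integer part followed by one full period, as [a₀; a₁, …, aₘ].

a₀ = ⌊√1518⌋ = 38.
With m₀=0, d₀=1 and mₖ₊₁ = dₖaₖ − mₖ, dₖ₊₁ = (n − mₖ₊₁²)/dₖ, aₖ₊₁ = ⌊(a₀+mₖ₊₁)/dₖ₊₁⌋:
  k=1: m=38, d=74, a=1
  k=2: m=36, d=3, a=24
  k=3: m=36, d=74, a=1
  k=4: m=38, d=1, a=76
d=1 and a=2a₀=76 at k=4, so the next step gives (m, d) = (38, 74) again — its k=1 value — and the period has length 4.

[38; 1, 24, 1, 76]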